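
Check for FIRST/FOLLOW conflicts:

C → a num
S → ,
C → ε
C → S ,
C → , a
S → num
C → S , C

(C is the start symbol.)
A FIRST/FOLLOW conflict occurs when a non-terminal N has a nullable alternative N → β (β ⇒* ε) and another alternative N → α with FIRST(α) ∩ FOLLOW(N) ≠ ∅: on such a lookahead the parser cannot decide between expanding α and letting N vanish via β.

Nullable non-terminals: C.
FIRST sets used below: FIRST(S) = { ',', 'num' }

C: nullable alternative(s) C → ε; FOLLOW(C) = { $ }
  C → a num: FIRST \ {ε} = { 'a' } — disjoint from FOLLOW(C)
  C → ε: FIRST \ {ε} = { } — this is the only nullable alternative, skip
  C → S ,: FIRST \ {ε} = { ',', 'num' } — disjoint from FOLLOW(C)
  C → , a: FIRST \ {ε} = { ',' } — disjoint from FOLLOW(C)
  C → S , C: FIRST \ {ε} = { ',', 'num' } — disjoint from FOLLOW(C)

S has no nullable alternative, so no FIRST/FOLLOW check is needed there.

No FIRST/FOLLOW conflicts found.

Answer: No FIRST/FOLLOW conflicts.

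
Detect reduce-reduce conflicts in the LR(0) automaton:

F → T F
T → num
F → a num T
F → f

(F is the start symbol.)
Augment with F' → F and build the canonical LR(0) collection (I0 = CLOSURE({[F' → . F]}), then GOTO on every symbol after a dot until no new states appear). It has 9 states:
  I0: { [F → . T F], [F → . a num T], [F → . f], [F' → . F], [T → . num] }  — shift
  I1: { [F' → F .] }  — accept
  I2: { [F → . T F], [F → . a num T], [F → . f], [F → T . F], [T → . num] }  — shift
  I3: { [F → a . num T] }  — shift
  I4: { [F → f .] }  — reduce
  I5: { [T → num .] }  — reduce
  I6: { [F → a num . T], [T → . num] }  — shift
  I7: { [F → a num T .] }  — reduce
  I8: { [F → T F .] }  — reduce

No state contains more than one complete item.

Answer: No reduce-reduce conflicts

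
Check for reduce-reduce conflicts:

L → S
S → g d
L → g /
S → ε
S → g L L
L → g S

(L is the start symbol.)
A reduce-reduce conflict occurs when an LR(0) state has two complete items [A → α .] and [B → β .] — both call for a reduction, and with no lookahead the parser cannot choose between them.

Augment with L' → L and build the canonical LR(0) collection (I0 = CLOSURE({[L' → . L]}), then GOTO on every symbol after a dot until no new states appear). It has 9 states:
  I0: { [L → . S], [L → . g /], [L → . g S], [L' → . L], [S → . g L L], [S → . g d], [S → .] }  — shift, reduce
  I1: { [L' → L .] }  — accept
  I2: { [L → S .] }  — reduce
  I3: { [L → . S], [L → . g /], [L → . g S], [L → g . /], [L → g . S], [S → . g L L], [S → . g d], [S → .], [S → g . L L], [S → g . d] }  — shift, reduce
  I4: { [L → g / .] }  — reduce
  I5: { [L → . S], [L → . g /], [L → . g S], [S → . g L L], [S → . g d], [S → .], [S → g L . L] }  — shift, reduce
  I6: { [L → S .], [L → g S .] }  — 2 reduces
  I7: { [S → g d .] }  — reduce
  I8: { [S → g L L .] }  — reduce

I6 contains complete items [L → S .], [L → g S .] — reduce-reduce conflict.

Answer: Yes — I6: [L → S .] vs [L → g S .]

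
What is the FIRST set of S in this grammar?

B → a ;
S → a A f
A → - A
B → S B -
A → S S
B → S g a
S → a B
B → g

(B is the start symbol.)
From S → a A f:
  - a is a terminal: add 'a' and stop
From S → a B:
  - a is a terminal: add 'a' and stop

Collecting: FIRST(S) = { 'a' }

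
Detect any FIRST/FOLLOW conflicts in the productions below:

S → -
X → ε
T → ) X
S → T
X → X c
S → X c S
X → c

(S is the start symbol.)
Yes. X → X c with FOLLOW(X) on { 'c' }; X → c with FOLLOW(X) on { 'c' }

Nullable non-terminals: X.
FIRST sets used below: FIRST(X) = { 'c', ε }

X: nullable alternative(s) X → ε; FOLLOW(X) = { $, 'c' }
  X → ε: FIRST \ {ε} = { } — this is the only nullable alternative, skip
  X → X c: FIRST \ {ε} = { 'c' } — overlaps FOLLOW(X) on { 'c' }: CONFLICT
  X → c: FIRST \ {ε} = { 'c' } — overlaps FOLLOW(X) on { 'c' }: CONFLICT

S, T have no nullable alternative, so no FIRST/FOLLOW check is needed there.

So the grammar has 2 FIRST/FOLLOW conflicts (marked CONFLICT above).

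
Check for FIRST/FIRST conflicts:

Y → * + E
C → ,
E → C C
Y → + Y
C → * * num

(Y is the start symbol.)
No FIRST/FIRST conflicts.

Productions for Y:
  Y → * + E: FIRST = { '*' }
  Y → + Y: FIRST = { '+' }
Productions for C:
  C → ,: FIRST = { ',' }
  C → * * num: FIRST = { '*' }
E has only one production, so no FIRST/FIRST conflict is possible there.

All alternatives of each non-terminal have pairwise disjoint FIRST sets.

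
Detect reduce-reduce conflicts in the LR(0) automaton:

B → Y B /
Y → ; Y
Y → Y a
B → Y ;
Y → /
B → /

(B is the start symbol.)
Yes — I1: [B → / .] vs [Y → / .]

Augment with B' → B and build the canonical LR(0) collection (I0 = CLOSURE({[B' → . B]}), then GOTO on every symbol after a dot until no new states appear). It has 11 states:
  I0: { [B → . /], [B → . Y ;], [B → . Y B /], [B' → . B], [Y → . /], [Y → . ; Y], [Y → . Y a] }  — shift
  I1: { [B → / .], [Y → / .] }  — 2 reduces
  I2: { [Y → . /], [Y → . ; Y], [Y → . Y a], [Y → ; . Y] }  — shift
  I3: { [B' → B .] }  — accept
  I4: { [B → . /], [B → . Y ;], [B → . Y B /], [B → Y . ;], [B → Y . B /], [Y → . /], [Y → . ; Y], [Y → . Y a], [Y → Y . a] }  — shift
  I5: { [B → Y ; .], [Y → . /], [Y → . ; Y], [Y → . Y a], [Y → ; . Y] }  — shift, reduce
  I6: { [B → Y B . /] }  — shift
  I7: { [Y → Y a .] }  — reduce
  I8: { [B → Y B / .] }  — reduce
  I9: { [Y → / .] }  — reduce
  I10: { [Y → ; Y .], [Y → Y . a] }  — shift, reduce

I1 contains complete items [B → / .], [Y → / .] — reduce-reduce conflict.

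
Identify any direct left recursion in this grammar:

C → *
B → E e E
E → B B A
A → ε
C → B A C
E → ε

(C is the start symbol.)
No direct left recursion

Direct left recursion occurs when N → N α for some non-terminal N (the right-hand side begins with the left-hand side itself).

C → *: starts with '*'
B → E e E: starts with E
E → B B A: starts with B
A → ε: starts with ε
C → B A C: starts with B
E → ε: starts with ε

No direct left recursion found.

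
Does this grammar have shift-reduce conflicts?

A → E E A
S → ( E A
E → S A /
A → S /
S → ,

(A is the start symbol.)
A shift-reduce conflict occurs when an LR(0) state has both:
  - a complete (reduce) item [A → α .] (dot at the end), and
  - a shift item [B → β . c γ] (dot before a terminal).

Augment with A' → A and build the canonical LR(0) collection (I0 = CLOSURE({[A' → . A]}), then GOTO on every symbol after a dot until no new states appear). It has 14 states:
  I0: { [A → . E E A], [A → . S /], [A' → . A], [E → . S A /], [S → . ( E A], [S → . ,] }  — shift
  I1: { [E → . S A /], [S → ( . E A], [S → . ( E A], [S → . ,] }  — shift
  I2: { [S → , .] }  — reduce
  I3: { [A' → A .] }  — accept
  I4: { [A → E . E A], [E → . S A /], [S → . ( E A], [S → . ,] }  — shift
  I5: { [A → . E E A], [A → . S /], [A → S . /], [E → . S A /], [E → S . A /], [S → . ( E A], [S → . ,] }  — shift
  I6: { [A → S / .] }  — reduce
  I7: { [E → S A . /] }  — shift
  I8: { [E → S A / .] }  — reduce
  I9: { [A → . E E A], [A → . S /], [A → E E . A], [E → . S A /], [S → . ( E A], [S → . ,] }  — shift
  I10: { [A → . E E A], [A → . S /], [E → . S A /], [E → S . A /], [S → . ( E A], [S → . ,] }  — shift
  I11: { [A → E E A .] }  — reduce
  I12: { [A → . E E A], [A → . S /], [E → . S A /], [S → ( E . A], [S → . ( E A], [S → . ,] }  — shift
  I13: { [S → ( E A .] }  — reduce

No state contains both a complete item and a shift item.

Answer: No shift-reduce conflicts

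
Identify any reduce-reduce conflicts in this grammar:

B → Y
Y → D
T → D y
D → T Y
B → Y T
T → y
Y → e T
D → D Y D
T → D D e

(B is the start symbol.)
A reduce-reduce conflict occurs when an LR(0) state has two complete items [A → α .] and [B → β .] — both call for a reduction, and with no lookahead the parser cannot choose between them.

Augment with B' → B and build the canonical LR(0) collection (I0 = CLOSURE({[B' → . B]}), then GOTO on every symbol after a dot until no new states appear). It has 16 states:
  I0: { [B → . Y T], [B → . Y], [B' → . B], [D → . D Y D], [D → . T Y], [T → . D D e], [T → . D y], [T → . y], [Y → . D], [Y → . e T] }  — shift
  I1: { [B' → B .] }  — accept
  I2: { [D → . D Y D], [D → . T Y], [D → D . Y D], [T → . D D e], [T → . D y], [T → . y], [T → D . D e], [T → D . y], [Y → . D], [Y → . e T], [Y → D .] }  — shift, reduce
  I3: { [D → . D Y D], [D → . T Y], [D → T . Y], [T → . D D e], [T → . D y], [T → . y], [Y → . D], [Y → . e T] }  — shift
  I4: { [B → Y . T], [B → Y .], [D → . D Y D], [D → . T Y], [T → . D D e], [T → . D y], [T → . y] }  — shift, reduce
  I5: { [D → . D Y D], [D → . T Y], [T → . D D e], [T → . D y], [T → . y], [Y → e . T] }  — shift
  I6: { [T → y .] }  — reduce
  I7: { [D → . D Y D], [D → . T Y], [D → D . Y D], [T → . D D e], [T → . D y], [T → . y], [T → D . D e], [T → D . y], [Y → . D], [Y → . e T] }  — shift
  I8: { [D → . D Y D], [D → . T Y], [D → T . Y], [T → . D D e], [T → . D y], [T → . y], [Y → . D], [Y → . e T], [Y → e T .] }  — shift, reduce
  I9: { [D → T Y .] }  — reduce
  I10: { [D → . D Y D], [D → . T Y], [D → D . Y D], [T → . D D e], [T → . D y], [T → . y], [T → D . D e], [T → D . y], [T → D D . e], [Y → . D], [Y → . e T], [Y → D .] }  — shift, reduce
  I11: { [D → . D Y D], [D → . T Y], [D → D Y . D], [T → . D D e], [T → . D y], [T → . y] }  — shift
  I12: { [T → D y .], [T → y .] }  — 2 reduces
  I13: { [D → . D Y D], [D → . T Y], [D → D . Y D], [D → D Y D .], [T → . D D e], [T → . D y], [T → . y], [T → D . D e], [T → D . y], [Y → . D], [Y → . e T] }  — shift, reduce
  I14: { [D → . D Y D], [D → . T Y], [T → . D D e], [T → . D y], [T → . y], [T → D D e .], [Y → e . T] }  — shift, reduce
  I15: { [B → Y T .], [D → . D Y D], [D → . T Y], [D → T . Y], [T → . D D e], [T → . D y], [T → . y], [Y → . D], [Y → . e T] }  — shift, reduce

I12 contains complete items [T → D y .], [T → y .] — reduce-reduce conflict.

Answer: Yes — I12: [T → D y .] vs [T → y .]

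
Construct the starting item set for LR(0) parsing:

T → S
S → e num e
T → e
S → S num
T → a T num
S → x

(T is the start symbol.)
First, augment the grammar with T' → T
I₀ = CLOSURE({ [T' → . T] }):
  [T' → . T] has the dot before T: add [T → . S], [T → . e], [T → . a T num]
  [T → . S] has the dot before S: add [S → . e num e], [S → . S num], [S → . x]
No further items can be added.

I₀ = { [S → . S num], [S → . e num e], [S → . x], [T → . S], [T → . a T num], [T → . e], [T' → . T] }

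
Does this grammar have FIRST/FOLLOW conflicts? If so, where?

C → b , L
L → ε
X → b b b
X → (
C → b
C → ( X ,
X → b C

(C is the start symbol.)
A FIRST/FOLLOW conflict occurs when a non-terminal N has a nullable alternative N → β (β ⇒* ε) and another alternative N → α with FIRST(α) ∩ FOLLOW(N) ≠ ∅: on such a lookahead the parser cannot decide between expanding α and letting N vanish via β.

Nullable non-terminals: L.
L has a nullable alternative but only one production, so nothing to check.

C, X have no nullable alternative, so no FIRST/FOLLOW check is needed there.

No FIRST/FOLLOW conflicts found.

Answer: No FIRST/FOLLOW conflicts.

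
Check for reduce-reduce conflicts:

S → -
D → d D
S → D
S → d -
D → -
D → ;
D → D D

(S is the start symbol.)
Yes — I1: [D → - .] vs [S → - .]; I6: [D → - .] vs [S → d - .]

A reduce-reduce conflict occurs when an LR(0) state has two complete items [A → α .] and [B → β .] — both call for a reduction, and with no lookahead the parser cannot choose between them.

Augment with S' → S and build the canonical LR(0) collection (I0 = CLOSURE({[S' → . S]}), then GOTO on every symbol after a dot until no new states appear). It has 11 states:
  I0: { [D → . -], [D → . ;], [D → . D D], [D → . d D], [S → . -], [S → . D], [S → . d -], [S' → . S] }  — shift
  I1: { [D → - .], [S → - .] }  — 2 reduces
  I2: { [D → ; .] }  — reduce
  I3: { [D → . -], [D → . ;], [D → . D D], [D → . d D], [D → D . D], [S → D .] }  — shift, reduce
  I4: { [S' → S .] }  — accept
  I5: { [D → . -], [D → . ;], [D → . D D], [D → . d D], [D → d . D], [S → d . -] }  — shift
  I6: { [D → - .], [S → d - .] }  — 2 reduces
  I7: { [D → . -], [D → . ;], [D → . D D], [D → . d D], [D → D . D], [D → d D .] }  — shift, reduce
  I8: { [D → . -], [D → . ;], [D → . D D], [D → . d D], [D → d . D] }  — shift
  I9: { [D → - .] }  — reduce
  I10: { [D → . -], [D → . ;], [D → . D D], [D → . d D], [D → D . D], [D → D D .] }  — shift, reduce

I1 contains complete items [D → - .], [S → - .] — reduce-reduce conflict.
I6 contains complete items [D → - .], [S → d - .] — reduce-reduce conflict.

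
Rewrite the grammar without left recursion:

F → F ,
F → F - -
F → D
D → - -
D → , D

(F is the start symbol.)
F → D F'
F' → , F'
F' → - - F'
F' → ε
D → - -
D → , D

F is directly left-recursive. The standard transformation for
  A → A α₁ | ... | A α_m | β₁ | ... | β_n
is
  A  → β₁ A' | ... | β_n A'
  A' → α₁ A' | ... | α_m A' | ε

F → D becomes F → D F'
F → F , becomes F' → , F'
F → F - - becomes F' → - - F'
Add F' → ε

Productions for other non-terminals are unchanged:
  D → - -
  D → , D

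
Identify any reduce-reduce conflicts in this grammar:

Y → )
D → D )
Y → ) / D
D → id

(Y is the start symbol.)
A reduce-reduce conflict occurs when an LR(0) state has two complete items [A → α .] and [B → β .] — both call for a reduction, and with no lookahead the parser cannot choose between them.

Augment with Y' → Y and build the canonical LR(0) collection (I0 = CLOSURE({[Y' → . Y]}), then GOTO on every symbol after a dot until no new states appear). It has 7 states:
  I0: { [Y → . ) / D], [Y → . )], [Y' → . Y] }  — shift
  I1: { [Y → ) . / D], [Y → ) .] }  — shift, reduce
  I2: { [Y' → Y .] }  — accept
  I3: { [D → . D )], [D → . id], [Y → ) / . D] }  — shift
  I4: { [D → D . )], [Y → ) / D .] }  — shift, reduce
  I5: { [D → id .] }  — reduce
  I6: { [D → D ) .] }  — reduce

No state contains more than one complete item.

Answer: No reduce-reduce conflicts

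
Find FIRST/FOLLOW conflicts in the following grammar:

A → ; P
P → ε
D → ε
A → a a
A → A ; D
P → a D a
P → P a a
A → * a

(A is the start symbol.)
Yes. P → a D a with FOLLOW(P) on { 'a' }; P → P a a with FOLLOW(P) on { 'a' }

Nullable non-terminals: D, P.
FIRST sets used below: FIRST(P) = { 'a', ε }
D has a nullable alternative but only one production, so nothing to check.

P: nullable alternative(s) P → ε; FOLLOW(P) = { $, ';', 'a' }
  P → ε: FIRST \ {ε} = { } — this is the only nullable alternative, skip
  P → a D a: FIRST \ {ε} = { 'a' } — overlaps FOLLOW(P) on { 'a' }: CONFLICT
  P → P a a: FIRST \ {ε} = { 'a' } — overlaps FOLLOW(P) on { 'a' }: CONFLICT

A has no nullable alternative, so no FIRST/FOLLOW check is needed there.

So the grammar has 2 FIRST/FOLLOW conflicts (marked CONFLICT above).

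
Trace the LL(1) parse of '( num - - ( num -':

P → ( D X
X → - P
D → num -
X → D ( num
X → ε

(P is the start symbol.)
LL(1) parsing maintains a stack (initially the start symbol over $) and the input. At each step: if the stack top is a terminal, match it against the current input token; if it is a non-terminal N, replace it with the RHS of M[N, lookahead] (the unique production whose predict set contains the lookahead).

Stack is shown with the top on the left.

Stack      Input                Action
--------------------------------------
P $        ( num - - ( num - $  output P → ( D X
( D X $    ( num - - ( num - $  match '('
D X $      num - - ( num - $    output D → num -
num - X $  num - - ( num - $    match 'num'
- X $      - - ( num - $        match '-'
X $        - ( num - $          output X → - P
- P $      - ( num - $          match '-'
P $        ( num - $            output P → ( D X
( D X $    ( num - $            match '('
D X $      num - $              output D → num -
num - X $  num - $              match 'num'
- X $      - $                  match '-'
X $        $                    output X → ε
$          $                    accept

The string is accepted.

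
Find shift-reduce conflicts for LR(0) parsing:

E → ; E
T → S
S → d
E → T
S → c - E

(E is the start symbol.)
A shift-reduce conflict occurs when an LR(0) state has both:
  - a complete (reduce) item [A → α .] (dot at the end), and
  - a shift item [B → β . c γ] (dot before a terminal).

Augment with E' → E and build the canonical LR(0) collection (I0 = CLOSURE({[E' → . E]}), then GOTO on every symbol after a dot until no new states appear). It has 10 states:
  I0: { [E → . ; E], [E → . T], [E' → . E], [S → . c - E], [S → . d], [T → . S] }  — shift
  I1: { [E → . ; E], [E → . T], [E → ; . E], [S → . c - E], [S → . d], [T → . S] }  — shift
  I2: { [E' → E .] }  — accept
  I3: { [T → S .] }  — reduce
  I4: { [E → T .] }  — reduce
  I5: { [S → c . - E] }  — shift
  I6: { [S → d .] }  — reduce
  I7: { [E → . ; E], [E → . T], [S → . c - E], [S → . d], [S → c - . E], [T → . S] }  — shift
  I8: { [S → c - E .] }  — reduce
  I9: { [E → ; E .] }  — reduce

No state contains both a complete item and a shift item.

Answer: No shift-reduce conflicts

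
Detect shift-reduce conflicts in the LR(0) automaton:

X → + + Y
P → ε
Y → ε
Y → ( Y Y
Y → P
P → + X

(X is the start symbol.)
Yes — I3: [P → .] vs [P → . + X]; I4: [P → .] vs [P → . + X]; I9: [P → .] vs [P → . + X]

A shift-reduce conflict occurs when an LR(0) state has both:
  - a complete (reduce) item [A → α .] (dot at the end), and
  - a shift item [B → β . c γ] (dot before a terminal).

Augment with X' → X and build the canonical LR(0) collection (I0 = CLOSURE({[X' → . X]}), then GOTO on every symbol after a dot until no new states appear). It has 11 states:
  I0: { [X → . + + Y], [X' → . X] }  — shift
  I1: { [X → + . + Y] }  — shift
  I2: { [X' → X .] }  — accept
  I3: { [P → . + X], [P → .], [X → + + . Y], [Y → . ( Y Y], [Y → . P], [Y → .] }  — shift, 2 reduces
  I4: { [P → . + X], [P → .], [Y → ( . Y Y], [Y → . ( Y Y], [Y → . P], [Y → .] }  — shift, 2 reduces
  I5: { [P → + . X], [X → . + + Y] }  — shift
  I6: { [Y → P .] }  — reduce
  I7: { [X → + + Y .] }  — reduce
  I8: { [P → + X .] }  — reduce
  I9: { [P → . + X], [P → .], [Y → ( Y . Y], [Y → . ( Y Y], [Y → . P], [Y → .] }  — shift, 2 reduces
  I10: { [Y → ( Y Y .] }  — reduce

I3 contains reduce items [P → .], [Y → .] and shift items [P → . + X], [Y → . ( Y Y] — shift-reduce conflict.
I4 contains reduce items [P → .], [Y → .] and shift items [P → . + X], [Y → . ( Y Y] — shift-reduce conflict.
I9 contains reduce items [P → .], [Y → .] and shift items [P → . + X], [Y → . ( Y Y] — shift-reduce conflict.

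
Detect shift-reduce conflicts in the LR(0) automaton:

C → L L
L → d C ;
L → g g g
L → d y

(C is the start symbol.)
A shift-reduce conflict occurs when an LR(0) state has both:
  - a complete (reduce) item [A → α .] (dot at the end), and
  - a shift item [B → β . c γ] (dot before a terminal).

Augment with C' → C and build the canonical LR(0) collection (I0 = CLOSURE({[C' → . C]}), then GOTO on every symbol after a dot until no new states appear). It has 11 states:
  I0: { [C → . L L], [C' → . C], [L → . d C ;], [L → . d y], [L → . g g g] }  — shift
  I1: { [C' → C .] }  — accept
  I2: { [C → L . L], [L → . d C ;], [L → . d y], [L → . g g g] }  — shift
  I3: { [C → . L L], [L → . d C ;], [L → . d y], [L → . g g g], [L → d . C ;], [L → d . y] }  — shift
  I4: { [L → g . g g] }  — shift
  I5: { [L → g g . g] }  — shift
  I6: { [L → g g g .] }  — reduce
  I7: { [L → d C . ;] }  — shift
  I8: { [L → d y .] }  — reduce
  I9: { [L → d C ; .] }  — reduce
  I10: { [C → L L .] }  — reduce

No state contains both a complete item and a shift item.

Answer: No shift-reduce conflicts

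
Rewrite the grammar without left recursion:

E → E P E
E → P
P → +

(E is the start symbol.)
E is directly left-recursive. The standard transformation for
  A → A α₁ | ... | A α_m | β₁ | ... | β_n
is
  A  → β₁ A' | ... | β_n A'
  A' → α₁ A' | ... | α_m A' | ε

E → P becomes E → P E'
E → E P E becomes E' → P E E'
Add E' → ε

Productions for other non-terminals are unchanged:
  P → +

Resulting grammar:
E → P E'
E' → P E E'
E' → ε
P → +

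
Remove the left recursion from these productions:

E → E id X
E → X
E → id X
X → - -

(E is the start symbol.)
E is directly left-recursive. The standard transformation for
  A → A α₁ | ... | A α_m | β₁ | ... | β_n
is
  A  → β₁ A' | ... | β_n A'
  A' → α₁ A' | ... | α_m A' | ε

E → X becomes E → X E'
E → id X becomes E → id X E'
E → E id X becomes E' → id X E'
Add E' → ε

Productions for other non-terminals are unchanged:
  X → - -

Resulting grammar:
E → X E'
E → id X E'
E' → id X E'
E' → ε
X → - -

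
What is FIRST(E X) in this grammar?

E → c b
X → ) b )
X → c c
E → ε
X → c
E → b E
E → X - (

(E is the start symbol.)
{ ')', 'b', 'c' }

FIRST sets of the non-terminals involved (from the grammar, by fixed-point iteration):
  FIRST(E) = { ')', 'b', 'c', ε }
  FIRST(X) = { ')', 'c' }

To compute FIRST(E X), process the symbols left to right:
Symbol E is a non-terminal. Add FIRST(E) \ {ε} = { ')', 'b', 'c' }
E is nullable (ε ∈ FIRST(E)), continue to the next symbol.
Symbol X is a non-terminal. Add FIRST(X) \ {ε} = { ')', 'c' }
X is not nullable (ε ∉ FIRST(X)), so stop here.
FIRST(E X) = { ')', 'b', 'c' }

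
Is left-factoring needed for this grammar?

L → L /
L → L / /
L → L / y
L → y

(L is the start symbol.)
Yes, L has productions with common prefix 'L /'

Left-factoring is needed when two productions for the same non-terminal
share a common prefix on the right-hand side.

Productions for L:
  L → L /
  L → L / /
  L → L / y
  L → y

Found common prefix 'L /' in productions for L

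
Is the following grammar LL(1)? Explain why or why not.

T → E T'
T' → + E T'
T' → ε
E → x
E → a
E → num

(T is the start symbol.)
A grammar is LL(1) if for each non-terminal N with multiple productions, the predict sets of those productions are pairwise disjoint, where PREDICT(N → α) = (FIRST(α) \ {ε}) ∪ (FOLLOW(N) if α ⇒* ε).

Relevant sets:
  FOLLOW(T') = { $ }

For T':
  PREDICT(T' → '+' E T') = { '+' }
  PREDICT(T' → ε) = { $ }
For E:
  PREDICT(E → x) = { 'x' }
  PREDICT(E → a) = { 'a' }
  PREDICT(E → num) = { 'num' }
T has a single production, so nothing to check there.

All predict sets are disjoint. The grammar IS LL(1).

Answer: Yes, the grammar is LL(1).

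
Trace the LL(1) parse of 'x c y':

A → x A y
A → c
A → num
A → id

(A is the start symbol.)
LL(1) parsing maintains a stack (initially the start symbol over $) and the input. At each step: if the stack top is a terminal, match it against the current input token; if it is a non-terminal N, replace it with the RHS of M[N, lookahead] (the unique production whose predict set contains the lookahead).

Stack is shown with the top on the left.

Stack    Input    Action
------------------------
A $      x c y $  output A → x A y
x A y $  x c y $  match 'x'
A y $    c y $    output A → c
c y $    c y $    match 'c'
y $      y $      match 'y'
$        $        accept

The string is accepted.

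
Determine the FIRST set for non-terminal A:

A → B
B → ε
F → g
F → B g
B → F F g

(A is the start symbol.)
{ 'g', ε }

To compute FIRST(A), examine every production with A on the left-hand side, reading each right-hand side left to right until a non-nullable symbol is reached.

FIRST sets of the other non-terminals involved (by the same procedure, iterated to a fixed point):
  FIRST(B) = { 'g', ε }

From A → B:
  - B is a non-terminal: add FIRST(B) \ {ε} = { 'g' }
    B is nullable and nothing follows, so the whole right-hand side can vanish: ε ∈ FIRST(A)

Collecting: FIRST(A) = { 'g', ε }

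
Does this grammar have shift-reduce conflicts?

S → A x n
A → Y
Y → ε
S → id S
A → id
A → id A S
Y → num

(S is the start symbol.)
A shift-reduce conflict occurs when an LR(0) state has both:
  - a complete (reduce) item [A → α .] (dot at the end), and
  - a shift item [B → β . c γ] (dot before a terminal).

Augment with S' → S and build the canonical LR(0) collection (I0 = CLOSURE({[S' → . S]}), then GOTO on every symbol after a dot until no new states appear). It has 11 states:
  I0: { [A → . Y], [A → . id A S], [A → . id], [S → . A x n], [S → . id S], [S' → . S], [Y → . num], [Y → .] }  — shift, reduce
  I1: { [S → A . x n] }  — shift
  I2: { [S' → S .] }  — accept
  I3: { [A → Y .] }  — reduce
  I4: { [A → . Y], [A → . id A S], [A → . id], [A → id . A S], [A → id .], [S → . A x n], [S → . id S], [S → id . S], [Y → . num], [Y → .] }  — shift, 2 reduces
  I5: { [Y → num .] }  — reduce
  I6: { [A → . Y], [A → . id A S], [A → . id], [A → id A . S], [S → . A x n], [S → . id S], [S → A . x n], [Y → . num], [Y → .] }  — shift, reduce
  I7: { [S → id S .] }  — reduce
  I8: { [A → id A S .] }  — reduce
  I9: { [S → A x . n] }  — shift
  I10: { [S → A x n .] }  — reduce

I0 contains reduce item [Y → .] and shift items [A → . id], [A → . id A S], [S → . id S], [Y → . num] — shift-reduce conflict.
I4 contains reduce items [A → id .], [Y → .] and shift items [A → . id], [A → . id A S], [S → . id S], [Y → . num] — shift-reduce conflict.
I6 contains reduce item [Y → .] and shift items [A → . id], [A → . id A S], [S → A . x n], [S → . id S], [Y → . num] — shift-reduce conflict.

Answer: Yes — I0: [Y → .] vs [A → . id]; I4: [A → id .] vs [A → . id]; I6: [Y → .] vs [A → . id]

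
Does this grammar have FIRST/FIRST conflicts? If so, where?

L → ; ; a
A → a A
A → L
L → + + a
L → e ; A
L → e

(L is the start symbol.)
A FIRST/FIRST conflict occurs when two productions N → α and N → β for the same non-terminal have FIRST(α) ∩ FIRST(β) ≠ ∅ (with ε ∈ FIRST of a nullable right-hand side, so two nullable alternatives also conflict).

FIRST sets of the non-terminals at (or reachable through a nullable prefix from) the front of some alternative:
  FIRST(L) = { '+', ';', 'e' }

Productions for L:
  L → ; ; a: FIRST = { ';' }
  L → + + a: FIRST = { '+' }
  L → e ; A: FIRST = { 'e' }
  L → e: FIRST = { 'e' }
Productions for A:
  A → a A: FIRST = { 'a' }
  A → L: FIRST = { '+', ';', 'e' }

Conflict for L: L → e ; A and L → e
  Overlap: { 'e' }

Answer: Yes. L → e ';' A / L → e on { 'e' }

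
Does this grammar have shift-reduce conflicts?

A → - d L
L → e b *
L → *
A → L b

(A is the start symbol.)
No shift-reduce conflicts

A shift-reduce conflict occurs when an LR(0) state has both:
  - a complete (reduce) item [A → α .] (dot at the end), and
  - a shift item [B → β . c γ] (dot before a terminal).

Augment with A' → A and build the canonical LR(0) collection (I0 = CLOSURE({[A' → . A]}), then GOTO on every symbol after a dot until no new states appear). It has 11 states:
  I0: { [A → . - d L], [A → . L b], [A' → . A], [L → . *], [L → . e b *] }  — shift
  I1: { [L → * .] }  — reduce
  I2: { [A → - . d L] }  — shift
  I3: { [A' → A .] }  — accept
  I4: { [A → L . b] }  — shift
  I5: { [L → e . b *] }  — shift
  I6: { [L → e b . *] }  — shift
  I7: { [L → e b * .] }  — reduce
  I8: { [A → L b .] }  — reduce
  I9: { [A → - d . L], [L → . *], [L → . e b *] }  — shift
  I10: { [A → - d L .] }  — reduce

No state contains both a complete item and a shift item.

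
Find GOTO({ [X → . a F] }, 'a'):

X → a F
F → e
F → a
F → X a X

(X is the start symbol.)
{ [F → . X a X], [F → . a], [F → . e], [X → . a F], [X → a . F] }

GOTO(I, 'a') = CLOSURE({ [A → αX.β] : [A → α.Xβ] ∈ I, X = 'a' })

Items with dot before 'a', with the dot advanced:
  [X → . a F] → [X → a . F]
Closure of the advanced items:
  [X → a . F] has the dot before F: add [F → . e], [F → . a], [F → . X a X]
  [F → . X a X] has the dot before X: add [X → . a F]

GOTO = { [F → . X a X], [F → . a], [F → . e], [X → . a F], [X → a . F] }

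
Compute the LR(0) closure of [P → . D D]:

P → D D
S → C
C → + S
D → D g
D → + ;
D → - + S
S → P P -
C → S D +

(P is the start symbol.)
Start with: [P → . D D]
  [P → . D D] has the dot before D: add [D → . D g], [D → . + ;], [D → . - + S]
No further items can be added.

CLOSURE = { [D → . + ;], [D → . - + S], [D → . D g], [P → . D D] }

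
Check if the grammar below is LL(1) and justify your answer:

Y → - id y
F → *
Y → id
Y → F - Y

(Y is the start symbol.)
Relevant sets:
  FIRST(F) = { '*' }

For Y:
  PREDICT(Y → '-' id y) = { '-' }
  PREDICT(Y → id) = { 'id' }
  PREDICT(Y → F '-' Y) = { '*' }
F has a single production, so nothing to check there.

All predict sets are disjoint. The grammar IS LL(1).

Answer: Yes, the grammar is LL(1).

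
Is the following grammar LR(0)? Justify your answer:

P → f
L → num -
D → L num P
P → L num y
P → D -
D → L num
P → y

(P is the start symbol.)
No. Shift-reduce conflict between [D → L num .] and [L → . num -]

A grammar is LR(0) if no state in the canonical LR(0) collection has:
  - both a shift item (dot before a terminal) and a complete item (shift-reduce conflict), or
  - two or more complete items (reduce-reduce conflict; the accept item [P' → P .] counts as a complete item here).

Augment with P' → P and build the canonical LR(0) collection (I0 = CLOSURE({[P' → . P]}), then GOTO on every symbol after a dot until no new states appear). It has 12 states:
  I0: { [D → . L num P], [D → . L num], [L → . num -], [P → . D -], [P → . L num y], [P → . f], [P → . y], [P' → . P] }  — shift
  I1: { [P → D . -] }  — shift
  I2: { [D → L . num P], [D → L . num], [P → L . num y] }  — shift
  I3: { [P' → P .] }  — accept
  I4: { [P → f .] }  — reduce
  I5: { [L → num . -] }  — shift
  I6: { [P → y .] }  — reduce
  I7: { [L → num - .] }  — reduce
  I8: { [D → . L num P], [D → . L num], [D → L num . P], [D → L num .], [L → . num -], [P → . D -], [P → . L num y], [P → . f], [P → . y], [P → L num . y] }  — shift, reduce
  I9: { [D → L num P .] }  — reduce
  I10: { [P → L num y .], [P → y .] }  — 2 reduces
  I11: { [P → D - .] }  — reduce

Conflict in state I8:
  Shift-reduce conflict between [D → L num .] and [L → . num -]
So the grammar is NOT LR(0).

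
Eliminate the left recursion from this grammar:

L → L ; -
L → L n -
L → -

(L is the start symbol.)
L → - L'
L' → ; - L'
L' → n - L'
L' → ε

L is directly left-recursive. The standard transformation for
  A → A α₁ | ... | A α_m | β₁ | ... | β_n
is
  A  → β₁ A' | ... | β_n A'
  A' → α₁ A' | ... | α_m A' | ε

L → - becomes L → - L'
L → L ; - becomes L' → ; - L'
L → L n - becomes L' → n - L'
Add L' → ε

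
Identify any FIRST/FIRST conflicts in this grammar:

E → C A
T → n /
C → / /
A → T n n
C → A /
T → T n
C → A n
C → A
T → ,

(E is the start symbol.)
FIRST sets of the non-terminals at (or reachable through a nullable prefix from) the front of some alternative:
  FIRST(T) = { ',', 'n' }
  FIRST(A) = { ',', 'n' }

Productions for T:
  T → n /: FIRST = { 'n' }
  T → T n: FIRST = { ',', 'n' }
  T → ,: FIRST = { ',' }
Productions for C:
  C → / /: FIRST = { '/' }
  C → A /: FIRST = { ',', 'n' }
  C → A n: FIRST = { ',', 'n' }
  C → A: FIRST = { ',', 'n' }
E, A have only one production, so no FIRST/FIRST conflict is possible there.

Conflict for T: T → n / and T → T n
  Overlap: { 'n' }
Conflict for T: T → T n and T → ,
  Overlap: { ',' }
Conflict for C: C → A / and C → A n
  Overlap: { ',', 'n' }
Conflict for C: C → A / and C → A
  Overlap: { ',', 'n' }
Conflict for C: C → A n and C → A
  Overlap: { ',', 'n' }

Answer: Yes. T → n '/' / T → T n on { 'n' }; T → T n / T → ',' on { ',' }; C → A '/' / C → A n on { ',', 'n' }; C → A '/' / C → A on { ',', 'n' }; C → A n / C → A on { ',', 'n' }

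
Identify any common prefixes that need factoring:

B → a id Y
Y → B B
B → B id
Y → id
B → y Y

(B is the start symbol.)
Left-factoring is needed when two productions for the same non-terminal
share a common prefix on the right-hand side.

Productions for B:
  B → a id Y
  B → B id
  B → y Y
Productions for Y:
  Y → B B
  Y → id

No common prefixes found.

Answer: No, left-factoring is not needed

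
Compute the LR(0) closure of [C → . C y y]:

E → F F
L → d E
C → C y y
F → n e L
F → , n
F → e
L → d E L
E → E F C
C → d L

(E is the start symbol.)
To compute CLOSURE, for each item [A → α.Bβ] where B is a non-terminal, add [B → .γ] for all productions B → γ; repeat for the newly added items until nothing changes.

Start with: [C → . C y y]
  [C → . C y y] has the dot before C: add [C → . d L]
No further items can be added.

CLOSURE = { [C → . C y y], [C → . d L] }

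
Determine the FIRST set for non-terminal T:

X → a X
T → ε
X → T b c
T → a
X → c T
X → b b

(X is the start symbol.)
{ 'a', ε }

From T → ε:
  - ε-production, so ε ∈ FIRST(T)
From T → a:
  - a is a terminal: add 'a' and stop

Collecting: FIRST(T) = { 'a', ε }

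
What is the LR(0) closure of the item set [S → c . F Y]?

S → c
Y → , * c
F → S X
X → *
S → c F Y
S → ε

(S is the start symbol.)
To compute CLOSURE, for each item [A → α.Bβ] where B is a non-terminal, add [B → .γ] for all productions B → γ; repeat for the newly added items until nothing changes.

Start with: [S → c . F Y]
  [S → c . F Y] has the dot before F: add [F → . S X]
  [F → . S X] has the dot before S: add [S → . c], [S → . c F Y], [S → .]
No further items can be added.

CLOSURE = { [F → . S X], [S → . c F Y], [S → . c], [S → .], [S → c . F Y] }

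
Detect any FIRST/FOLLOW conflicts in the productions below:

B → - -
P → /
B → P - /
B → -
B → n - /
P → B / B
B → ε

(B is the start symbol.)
Yes. B → '-' '-' with FOLLOW(B) on { '-' }; B → P '-' '/' with FOLLOW(B) on { '-', '/' }; B → '-' with FOLLOW(B) on { '-' }

Nullable non-terminals: B.
FIRST sets used below: FIRST(P) = { '-', '/', 'n' }

B: nullable alternative(s) B → ε; FOLLOW(B) = { $, '-', '/' }
  B → - -: FIRST \ {ε} = { '-' } — overlaps FOLLOW(B) on { '-' }: CONFLICT
  B → P - /: FIRST \ {ε} = { '-', '/', 'n' } — overlaps FOLLOW(B) on { '-', '/' }: CONFLICT
  B → -: FIRST \ {ε} = { '-' } — overlaps FOLLOW(B) on { '-' }: CONFLICT
  B → n - /: FIRST \ {ε} = { 'n' } — disjoint from FOLLOW(B)
  B → ε: FIRST \ {ε} = { } — this is the only nullable alternative, skip

P has no nullable alternative, so no FIRST/FOLLOW check is needed there.

So the grammar has 3 FIRST/FOLLOW conflicts (marked CONFLICT above).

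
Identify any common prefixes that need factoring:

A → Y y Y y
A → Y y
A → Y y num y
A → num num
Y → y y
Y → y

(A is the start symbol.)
Yes, A has productions with common prefix 'Y y'; Y has productions with common prefix 'y'

Left-factoring is needed when two productions for the same non-terminal
share a common prefix on the right-hand side.

Productions for A:
  A → Y y Y y
  A → Y y
  A → Y y num y
  A → num num
Productions for Y:
  Y → y y
  Y → y

Found common prefix 'Y y' in productions for A
Found common prefix 'y' in productions for Y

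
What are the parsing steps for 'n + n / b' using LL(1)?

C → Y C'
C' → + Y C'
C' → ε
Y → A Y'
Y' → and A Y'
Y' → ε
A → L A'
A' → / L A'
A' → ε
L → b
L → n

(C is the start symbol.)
Stack is shown with the top on the left.

Stack           Input        Action
-----------------------------------
C $             n + n / b $  output C → Y C'
Y C' $          n + n / b $  output Y → A Y'
A Y' C' $       n + n / b $  output A → L A'
L A' Y' C' $    n + n / b $  output L → n
n A' Y' C' $    n + n / b $  match 'n'
A' Y' C' $      + n / b $    output A' → ε
Y' C' $         + n / b $    output Y' → ε
C' $            + n / b $    output C' → + Y C'
+ Y C' $        + n / b $    match '+'
Y C' $          n / b $      output Y → A Y'
A Y' C' $       n / b $      output A → L A'
L A' Y' C' $    n / b $      output L → n
n A' Y' C' $    n / b $      match 'n'
A' Y' C' $      / b $        output A' → / L A'
/ L A' Y' C' $  / b $        match '/'
L A' Y' C' $    b $          output L → b
b A' Y' C' $    b $          match 'b'
A' Y' C' $      $            output A' → ε
Y' C' $         $            output Y' → ε
C' $            $            output C' → ε
$               $            accept

The string is accepted.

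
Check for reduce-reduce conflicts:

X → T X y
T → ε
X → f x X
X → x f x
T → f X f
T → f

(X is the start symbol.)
Yes — I3: [T → .] vs [T → f .]; I10: [T → .] vs [T → f .]; I11: [T → .] vs [X → x f x .]

A reduce-reduce conflict occurs when an LR(0) state has two complete items [A → α .] and [B → β .] — both call for a reduction, and with no lookahead the parser cannot choose between them.

Augment with X' → X and build the canonical LR(0) collection (I0 = CLOSURE({[X' → . X]}), then GOTO on every symbol after a dot until no new states appear). It has 15 states:
  I0: { [T → . f X f], [T → . f], [T → .], [X → . T X y], [X → . f x X], [X → . x f x], [X' → . X] }  — shift, reduce
  I1: { [T → . f X f], [T → . f], [T → .], [X → . T X y], [X → . f x X], [X → . x f x], [X → T . X y] }  — shift, reduce
  I2: { [X' → X .] }  — accept
  I3: { [T → . f X f], [T → . f], [T → .], [T → f . X f], [T → f .], [X → . T X y], [X → . f x X], [X → . x f x], [X → f . x X] }  — shift, 2 reduces
  I4: { [X → x . f x] }  — shift
  I5: { [X → x f . x] }  — shift
  I6: { [X → x f x .] }  — reduce
  I7: { [T → f X . f] }  — shift
  I8: { [T → . f X f], [T → . f], [T → .], [X → . T X y], [X → . f x X], [X → . x f x], [X → f x . X], [X → x . f x] }  — shift, reduce
  I9: { [X → f x X .] }  — reduce
  I10: { [T → . f X f], [T → . f], [T → .], [T → f . X f], [T → f .], [X → . T X y], [X → . f x X], [X → . x f x], [X → f . x X], [X → x f . x] }  — shift, 2 reduces
  I11: { [T → . f X f], [T → . f], [T → .], [X → . T X y], [X → . f x X], [X → . x f x], [X → f x . X], [X → x . f x], [X → x f x .] }  — shift, 2 reduces
  I12: { [T → f X f .] }  — reduce
  I13: { [X → T X . y] }  — shift
  I14: { [X → T X y .] }  — reduce

I3 contains complete items [T → .], [T → f .] — reduce-reduce conflict.
I10 contains complete items [T → .], [T → f .] — reduce-reduce conflict.
I11 contains complete items [T → .], [X → x f x .] — reduce-reduce conflict.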